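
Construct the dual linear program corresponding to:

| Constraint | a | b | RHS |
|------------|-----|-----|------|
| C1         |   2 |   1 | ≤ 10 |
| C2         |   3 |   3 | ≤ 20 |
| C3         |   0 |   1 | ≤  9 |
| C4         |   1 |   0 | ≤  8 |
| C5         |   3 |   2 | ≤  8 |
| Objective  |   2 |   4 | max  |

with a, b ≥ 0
Minimize: z = 10y1 + 20y2 + 9y3 + 8y4 + 8y5

Subject to:
  C1: -2y1 - 3y2 - y4 - 3y5 ≤ -2
  C2: -y1 - 3y2 - y3 - 2y5 ≤ -4
  y1, y2, y3, y4, y5 ≥ 0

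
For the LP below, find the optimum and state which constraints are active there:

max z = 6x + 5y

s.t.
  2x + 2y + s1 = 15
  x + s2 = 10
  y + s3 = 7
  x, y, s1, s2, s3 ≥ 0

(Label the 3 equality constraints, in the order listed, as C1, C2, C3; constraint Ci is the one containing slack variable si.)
Optimal: x = 7.5, y = 0
Slack at optimum:
  C1: slack = 0 (binding)
  C2: slack = 2.5
  C3: slack = 7
  x ≥ 0: x = 7.5
  y ≥ 0: y = 0 (binding)
Binding constraints: C1, y ≥ 0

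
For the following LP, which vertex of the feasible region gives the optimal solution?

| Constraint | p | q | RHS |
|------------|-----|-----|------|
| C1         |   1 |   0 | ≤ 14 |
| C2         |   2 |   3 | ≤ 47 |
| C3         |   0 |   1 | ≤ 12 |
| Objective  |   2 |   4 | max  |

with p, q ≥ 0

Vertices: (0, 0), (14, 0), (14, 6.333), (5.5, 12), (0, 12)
(5.5, 12) with z = 59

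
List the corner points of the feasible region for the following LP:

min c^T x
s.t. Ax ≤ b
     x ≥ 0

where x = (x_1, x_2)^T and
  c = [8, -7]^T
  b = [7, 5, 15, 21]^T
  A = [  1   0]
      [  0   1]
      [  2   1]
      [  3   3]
Each vertex is the intersection of two constraint boundaries that also satisfies all remaining constraints:
  x_1 = 0 and x_2 = 0 → (0, 0)
  x_1 = 7 and 3x_1 + 3x_2 = 21 → (7, 0)
  x_2 = 5 and 3x_1 + 3x_2 = 21 → (2, 5)
  x_2 = 5 and x_1 = 0 → (0, 5)

Vertices: (0, 0), (7, 0), (2, 5), (0, 5)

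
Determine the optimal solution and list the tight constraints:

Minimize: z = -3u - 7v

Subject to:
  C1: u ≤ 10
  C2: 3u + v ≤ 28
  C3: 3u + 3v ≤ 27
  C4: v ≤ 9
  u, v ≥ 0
Optimal: u = 0, v = 9
Slack at optimum:
  C1: slack = 10
  C2: slack = 19
  C3: slack = 0 (binding)
  C4: slack = 0 (binding)
  u ≥ 0: u = 0 (binding)
  v ≥ 0: v = 9
Binding constraints: C3, C4, u ≥ 0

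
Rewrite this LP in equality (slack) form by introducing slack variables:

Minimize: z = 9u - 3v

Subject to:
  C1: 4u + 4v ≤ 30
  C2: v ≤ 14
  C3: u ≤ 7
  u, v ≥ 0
min z = 9u - 3v

s.t.
  4u + 4v + s1 = 30
  v + s2 = 14
  u + s3 = 7
  u, v, s1, s2, s3 ≥ 0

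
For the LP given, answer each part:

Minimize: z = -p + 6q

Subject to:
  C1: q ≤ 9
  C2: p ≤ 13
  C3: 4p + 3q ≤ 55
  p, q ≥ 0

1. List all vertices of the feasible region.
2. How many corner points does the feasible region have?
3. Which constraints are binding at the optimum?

1. (0, 0), (13, 0), (13, 1), (7, 9), (0, 9)
2. 5
3. C2, q ≥ 0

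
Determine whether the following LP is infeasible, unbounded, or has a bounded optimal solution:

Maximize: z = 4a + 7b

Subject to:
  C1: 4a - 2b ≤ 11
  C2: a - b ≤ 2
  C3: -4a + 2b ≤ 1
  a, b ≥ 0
Feasible point: (0, 0) satisfies every constraint, so the LP is feasible.
Direction d = (1, 2): for each constraint row a, a·d ≤ 0 —
  (4)(1) + (-2)(2) = 0 ≤ 0
  (1)(1) + (-1)(2) = -1 ≤ 0
  (-4)(1) + (2)(2) = 0 ≤ 0
and d ≥ 0, so (0, 0) + t·d stays feasible for every t ≥ 0. Along this ray z = 4a + 7b changes by 18 per unit t, so z → +∞.

Unbounded: there is a feasible ray along which z → +∞.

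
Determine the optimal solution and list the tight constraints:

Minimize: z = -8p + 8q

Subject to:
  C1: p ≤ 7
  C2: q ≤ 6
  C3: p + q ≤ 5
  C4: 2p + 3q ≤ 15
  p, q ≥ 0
Optimal: p = 5, q = 0
Binding: C3, q ≥ 0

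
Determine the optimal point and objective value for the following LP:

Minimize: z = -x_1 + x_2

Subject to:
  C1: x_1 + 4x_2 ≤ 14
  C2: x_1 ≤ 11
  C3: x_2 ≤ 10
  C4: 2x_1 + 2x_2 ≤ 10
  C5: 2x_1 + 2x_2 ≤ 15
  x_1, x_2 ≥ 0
Each vertex is the intersection of two constraint boundaries that also satisfies all remaining constraints:
  x_1 = 0 and x_2 = 0 → (0, 0)
  2x_1 + 2x_2 = 10 and x_2 = 0 → (5, 0)
  x_1 + 4x_2 = 14 and 2x_1 + 2x_2 = 10 → (2, 3)
  x_1 + 4x_2 = 14 and x_1 = 0 → (0, 3.5)

Evaluating z = -x_1 + x_2 at each vertex:
  (0, 0): z = 0
  (5, 0): z = -5
  (2, 3): z = 1
  (0, 3.5): z = 3.5

The minimum is at (5, 0) with z = -5.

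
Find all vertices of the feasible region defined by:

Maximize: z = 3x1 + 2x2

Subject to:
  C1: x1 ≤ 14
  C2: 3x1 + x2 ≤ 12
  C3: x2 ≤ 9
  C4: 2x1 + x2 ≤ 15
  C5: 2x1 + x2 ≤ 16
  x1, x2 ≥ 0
Each vertex is the intersection of two constraint boundaries that also satisfies all remaining constraints:
  x1 = 0 and x2 = 0 → (0, 0)
  3x1 + x2 = 12 and x2 = 0 → (4, 0)
  3x1 + x2 = 12 and x2 = 9 → (1, 9)
  x2 = 9 and x1 = 0 → (0, 9)

Vertices: (0, 0), (4, 0), (1, 9), (0, 9)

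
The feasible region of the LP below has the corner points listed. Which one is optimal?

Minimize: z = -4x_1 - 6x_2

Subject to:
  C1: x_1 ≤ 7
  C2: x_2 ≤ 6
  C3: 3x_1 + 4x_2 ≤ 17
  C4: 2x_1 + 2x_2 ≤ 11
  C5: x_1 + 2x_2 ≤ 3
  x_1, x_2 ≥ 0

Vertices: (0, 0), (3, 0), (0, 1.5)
(3, 0) with z = -12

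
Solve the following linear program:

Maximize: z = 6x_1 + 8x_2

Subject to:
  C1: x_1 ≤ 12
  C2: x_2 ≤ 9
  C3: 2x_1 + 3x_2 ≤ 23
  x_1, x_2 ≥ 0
Each vertex is the intersection of two constraint boundaries that also satisfies all remaining constraints:
  x_1 = 0 and x_2 = 0 → (0, 0)
  2x_1 + 3x_2 = 23 and x_2 = 0 → (11.5, 0)
  2x_1 + 3x_2 = 23 and x_1 = 0 → (0, 7.667)

Evaluating z = 6x_1 + 8x_2 at each vertex:
  (0, 0): z = 0
  (11.5, 0): z = 69
  (0, 7.667): z = 61.33

The maximum is at (11.5, 0) with z = 69.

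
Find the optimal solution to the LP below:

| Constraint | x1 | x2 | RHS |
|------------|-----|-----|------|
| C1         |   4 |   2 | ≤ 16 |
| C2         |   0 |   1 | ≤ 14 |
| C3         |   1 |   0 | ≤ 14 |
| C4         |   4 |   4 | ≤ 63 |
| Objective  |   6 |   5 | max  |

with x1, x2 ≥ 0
x1 = 0, x2 = 8, z = 40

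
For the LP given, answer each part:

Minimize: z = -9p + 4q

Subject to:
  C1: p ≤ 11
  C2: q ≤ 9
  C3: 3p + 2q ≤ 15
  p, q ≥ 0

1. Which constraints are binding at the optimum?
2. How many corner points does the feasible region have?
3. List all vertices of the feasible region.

1. C3, q ≥ 0
2. 3
3. (0, 0), (5, 0), (0, 7.5)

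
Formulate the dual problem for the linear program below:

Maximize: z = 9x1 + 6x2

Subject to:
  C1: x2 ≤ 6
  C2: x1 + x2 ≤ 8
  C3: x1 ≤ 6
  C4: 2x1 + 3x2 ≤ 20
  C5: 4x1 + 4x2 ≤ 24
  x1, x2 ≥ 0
Minimize: z = 6y1 + 8y2 + 6y3 + 20y4 + 24y5

Subject to:
  C1: -y2 - y3 - 2y4 - 4y5 ≤ -9
  C2: -y1 - y2 - 3y4 - 4y5 ≤ -6
  y1, y2, y3, y4, y5 ≥ 0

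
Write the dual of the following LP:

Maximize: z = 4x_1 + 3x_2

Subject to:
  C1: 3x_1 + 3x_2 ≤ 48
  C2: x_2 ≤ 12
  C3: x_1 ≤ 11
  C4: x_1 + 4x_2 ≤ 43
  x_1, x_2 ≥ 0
Minimize: z = 48y1 + 12y2 + 11y3 + 43y4

Subject to:
  C1: -3y1 - y3 - y4 ≤ -4
  C2: -3y1 - y2 - 4y4 ≤ -3
  y1, y2, y3, y4 ≥ 0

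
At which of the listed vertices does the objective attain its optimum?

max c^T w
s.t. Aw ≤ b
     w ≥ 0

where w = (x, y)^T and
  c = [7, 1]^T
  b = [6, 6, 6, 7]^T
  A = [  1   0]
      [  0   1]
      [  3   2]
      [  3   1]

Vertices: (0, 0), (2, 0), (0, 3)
(2, 0) with z = 14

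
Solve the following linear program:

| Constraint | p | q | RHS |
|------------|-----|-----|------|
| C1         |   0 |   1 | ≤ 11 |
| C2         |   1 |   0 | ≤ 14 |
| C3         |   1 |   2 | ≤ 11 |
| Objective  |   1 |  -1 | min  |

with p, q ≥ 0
Each vertex is the intersection of two constraint boundaries that also satisfies all remaining constraints:
  p = 0 and q = 0 → (0, 0)
  p + 2q = 11 and q = 0 → (11, 0)
  p + 2q = 11 and p = 0 → (0, 5.5)

Evaluating z = p - q at each vertex:
  (0, 0): z = 0
  (11, 0): z = 11
  (0, 5.5): z = -5.5

The minimum is at (0, 5.5) with z = -5.5.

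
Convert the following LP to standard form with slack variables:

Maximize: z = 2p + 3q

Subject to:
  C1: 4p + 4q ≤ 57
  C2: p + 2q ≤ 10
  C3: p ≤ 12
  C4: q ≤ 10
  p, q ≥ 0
max z = 2p + 3q

s.t.
  4p + 4q + s1 = 57
  p + 2q + s2 = 10
  p + s3 = 12
  q + s4 = 10
  p, q, s1, s2, s3, s4 ≥ 0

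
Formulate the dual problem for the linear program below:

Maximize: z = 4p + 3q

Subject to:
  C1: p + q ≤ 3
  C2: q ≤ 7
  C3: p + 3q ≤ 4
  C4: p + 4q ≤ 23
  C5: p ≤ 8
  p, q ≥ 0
Minimize: z = 3y1 + 7y2 + 4y3 + 23y4 + 8y5

Subject to:
  C1: -y1 - y3 - y4 - y5 ≤ -4
  C2: -y1 - y2 - 3y3 - 4y4 ≤ -3
  y1, y2, y3, y4, y5 ≥ 0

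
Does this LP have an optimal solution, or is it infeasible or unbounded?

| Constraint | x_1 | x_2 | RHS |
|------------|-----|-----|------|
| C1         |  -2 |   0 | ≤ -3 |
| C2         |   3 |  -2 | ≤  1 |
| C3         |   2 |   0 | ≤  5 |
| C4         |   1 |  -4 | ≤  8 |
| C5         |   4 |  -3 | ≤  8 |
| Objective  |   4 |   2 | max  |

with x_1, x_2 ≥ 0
Feasible point: (2, 3) satisfies every constraint, so the LP is feasible.
Direction d = (0, 1): for each constraint row a, a·d ≤ 0 —
  (-2)(0) + (0)(1) = 0 ≤ 0
  (3)(0) + (-2)(1) = -2 ≤ 0
  (2)(0) + (0)(1) = 0 ≤ 0
  (1)(0) + (-4)(1) = -4 ≤ 0
  (4)(0) + (-3)(1) = -3 ≤ 0
and d ≥ 0, so (2, 3) + t·d stays feasible for every t ≥ 0. Along this ray z = 4x_1 + 2x_2 changes by 2 per unit t, so z → +∞.

The LP is unbounded; z can be made arbitrarily large.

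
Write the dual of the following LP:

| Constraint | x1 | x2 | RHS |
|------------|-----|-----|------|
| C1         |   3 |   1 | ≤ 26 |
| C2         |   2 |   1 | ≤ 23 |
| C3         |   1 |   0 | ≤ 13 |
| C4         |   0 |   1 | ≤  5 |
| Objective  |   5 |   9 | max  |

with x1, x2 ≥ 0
Minimize: z = 26y1 + 23y2 + 13y3 + 5y4

Subject to:
  C1: -3y1 - 2y2 - y3 ≤ -5
  C2: -y1 - y2 - y4 ≤ -9
  y1, y2, y3, y4 ≥ 0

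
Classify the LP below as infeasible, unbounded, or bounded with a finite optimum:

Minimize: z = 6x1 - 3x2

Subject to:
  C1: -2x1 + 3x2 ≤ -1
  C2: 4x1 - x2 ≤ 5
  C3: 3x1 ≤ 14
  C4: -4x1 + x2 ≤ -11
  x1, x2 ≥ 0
C2 requires 4x1 - x2 ≤ 5, while C4 (-4x1 + x2 ≤ -11) is equivalent to 4x1 - x2 ≥ 11. Together they would need 11 ≤ 4x1 - x2 ≤ 5, which is impossible since 11 > 5. No point satisfies all constraints.

Infeasible — the constraint set is empty.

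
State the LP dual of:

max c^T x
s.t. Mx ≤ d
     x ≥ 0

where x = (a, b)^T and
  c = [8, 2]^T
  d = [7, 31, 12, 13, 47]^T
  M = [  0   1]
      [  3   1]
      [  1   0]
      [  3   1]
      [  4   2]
Minimize: z = 7y1 + 31y2 + 12y3 + 13y4 + 47y5

Subject to:
  C1: -3y2 - y3 - 3y4 - 4y5 ≤ -8
  C2: -y1 - y2 - y4 - 2y5 ≤ -2
  y1, y2, y3, y4, y5 ≥ 0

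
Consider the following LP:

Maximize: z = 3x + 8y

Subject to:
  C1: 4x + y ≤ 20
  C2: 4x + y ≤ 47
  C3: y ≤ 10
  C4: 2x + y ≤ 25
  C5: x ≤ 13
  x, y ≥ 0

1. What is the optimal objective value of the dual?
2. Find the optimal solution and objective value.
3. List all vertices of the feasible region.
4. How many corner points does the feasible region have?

1. 87.5 (by strong duality, equal to the primal optimum)
2. x = 2.5, y = 10, z = 87.5
3. (0, 0), (5, 0), (2.5, 10), (0, 10)
4. 4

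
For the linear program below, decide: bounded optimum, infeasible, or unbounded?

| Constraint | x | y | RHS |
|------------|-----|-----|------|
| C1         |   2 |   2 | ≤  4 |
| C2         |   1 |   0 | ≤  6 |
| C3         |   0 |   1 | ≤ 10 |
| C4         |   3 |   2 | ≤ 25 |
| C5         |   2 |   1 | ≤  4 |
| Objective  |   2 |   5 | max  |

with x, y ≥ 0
The point (0, 2) satisfies every constraint, so the LP is feasible; the constraints give x ≤ 6 and y ≤ 10, which with x, y ≥ 0 keep the feasible region inside a bounded box. A feasible, bounded LP attains a finite optimum at a vertex.

Evaluating z = 2x + 5y at each vertex:
  (0, 0): z = 0
  (2, 0): z = 4
  (0, 2): z = 10

Feasible with finite optimum z* = 10 at (0, 2).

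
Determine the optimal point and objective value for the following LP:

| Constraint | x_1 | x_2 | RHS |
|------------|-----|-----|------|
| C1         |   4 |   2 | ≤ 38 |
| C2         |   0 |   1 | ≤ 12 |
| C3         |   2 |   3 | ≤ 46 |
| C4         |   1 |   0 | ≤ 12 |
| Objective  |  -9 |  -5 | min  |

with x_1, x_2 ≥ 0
Each vertex is the intersection of two constraint boundaries that also satisfies all remaining constraints:
  x_1 = 0 and x_2 = 0 → (0, 0)
  4x_1 + 2x_2 = 38 and x_2 = 0 → (9.5, 0)
  4x_1 + 2x_2 = 38 and x_2 = 12 → (3.5, 12)
  x_2 = 12 and x_1 = 0 → (0, 12)

Evaluating z = -9x_1 - 5x_2 at each vertex:
  (0, 0): z = 0
  (9.5, 0): z = -85.5
  (3.5, 12): z = -91.5
  (0, 12): z = -60

The minimum is at (3.5, 12) with z = -91.5.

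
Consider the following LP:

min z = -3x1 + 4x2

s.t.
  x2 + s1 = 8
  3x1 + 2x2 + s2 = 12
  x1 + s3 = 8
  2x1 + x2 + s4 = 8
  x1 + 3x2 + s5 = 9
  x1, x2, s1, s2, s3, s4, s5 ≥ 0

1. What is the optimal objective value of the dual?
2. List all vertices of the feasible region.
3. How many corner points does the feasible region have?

1. -12 (by strong duality, equal to the primal optimum)
2. (0, 0), (4, 0), (2.571, 2.143), (0, 3)
3. 4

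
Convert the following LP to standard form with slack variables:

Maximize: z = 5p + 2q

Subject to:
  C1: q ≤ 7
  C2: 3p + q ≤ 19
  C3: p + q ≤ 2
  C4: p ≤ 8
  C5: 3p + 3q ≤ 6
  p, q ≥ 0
max z = 5p + 2q

s.t.
  q + s1 = 7
  3p + q + s2 = 19
  p + q + s3 = 2
  p + s4 = 8
  3p + 3q + s5 = 6
  p, q, s1, s2, s3, s4, s5 ≥ 0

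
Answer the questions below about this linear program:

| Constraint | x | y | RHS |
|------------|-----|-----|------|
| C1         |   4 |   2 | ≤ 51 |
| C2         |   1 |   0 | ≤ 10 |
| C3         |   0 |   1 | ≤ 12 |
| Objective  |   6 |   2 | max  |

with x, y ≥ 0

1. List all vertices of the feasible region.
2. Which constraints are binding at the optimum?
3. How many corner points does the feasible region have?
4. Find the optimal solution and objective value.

1. (0, 0), (10, 0), (10, 5.5), (6.75, 12), (0, 12)
2. C1, C2
3. 5
4. x = 10, y = 5.5, z = 71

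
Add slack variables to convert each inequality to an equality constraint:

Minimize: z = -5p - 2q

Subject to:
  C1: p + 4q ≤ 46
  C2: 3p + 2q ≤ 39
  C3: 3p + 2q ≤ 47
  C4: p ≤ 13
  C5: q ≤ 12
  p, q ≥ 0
min z = -5p - 2q

s.t.
  p + 4q + s1 = 46
  3p + 2q + s2 = 39
  3p + 2q + s3 = 47
  p + s4 = 13
  q + s5 = 12
  p, q, s1, s2, s3, s4, s5 ≥ 0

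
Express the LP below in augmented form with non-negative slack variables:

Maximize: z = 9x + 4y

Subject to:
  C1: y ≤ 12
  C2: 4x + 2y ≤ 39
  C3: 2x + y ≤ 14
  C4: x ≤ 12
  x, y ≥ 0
max z = 9x + 4y

s.t.
  y + s1 = 12
  4x + 2y + s2 = 39
  2x + y + s3 = 14
  x + s4 = 12
  x, y, s1, s2, s3, s4 ≥ 0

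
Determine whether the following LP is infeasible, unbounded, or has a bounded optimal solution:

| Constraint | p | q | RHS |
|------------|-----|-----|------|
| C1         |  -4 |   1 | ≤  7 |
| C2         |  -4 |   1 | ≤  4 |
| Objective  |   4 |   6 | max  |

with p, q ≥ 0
Feasible point: (0, 0) satisfies every constraint, so the LP is feasible.
Direction d = (1, 0): for each constraint row a, a·d ≤ 0 —
  (-4)(1) + (1)(0) = -4 ≤ 0
  (-4)(1) + (1)(0) = -4 ≤ 0
and d ≥ 0, so (0, 0) + t·d stays feasible for every t ≥ 0. Along this ray z = 4p + 6q changes by 4 per unit t, so z → +∞.

Unbounded: there is a feasible ray along which z → +∞.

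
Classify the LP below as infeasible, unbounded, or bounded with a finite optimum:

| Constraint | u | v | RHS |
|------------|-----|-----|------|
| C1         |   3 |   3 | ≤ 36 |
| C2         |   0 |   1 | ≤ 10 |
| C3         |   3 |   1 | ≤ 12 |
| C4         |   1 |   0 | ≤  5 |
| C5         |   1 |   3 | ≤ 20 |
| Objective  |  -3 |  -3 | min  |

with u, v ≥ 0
The point (2, 6) satisfies every constraint, so the LP is feasible; the constraints give u ≤ 5 and v ≤ 10, which with u, v ≥ 0 keep the feasible region inside a bounded box. A feasible, bounded LP attains a finite optimum at a vertex.

The LP has an optimal solution: (2, 6) with z = -24.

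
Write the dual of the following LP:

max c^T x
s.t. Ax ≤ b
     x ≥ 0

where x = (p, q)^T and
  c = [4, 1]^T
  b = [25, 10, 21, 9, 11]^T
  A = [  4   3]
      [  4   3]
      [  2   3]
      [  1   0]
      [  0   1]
Minimize: z = 25y1 + 10y2 + 21y3 + 9y4 + 11y5

Subject to:
  C1: -4y1 - 4y2 - 2y3 - y4 ≤ -4
  C2: -3y1 - 3y2 - 3y3 - y5 ≤ -1
  y1, y2, y3, y4, y5 ≥ 0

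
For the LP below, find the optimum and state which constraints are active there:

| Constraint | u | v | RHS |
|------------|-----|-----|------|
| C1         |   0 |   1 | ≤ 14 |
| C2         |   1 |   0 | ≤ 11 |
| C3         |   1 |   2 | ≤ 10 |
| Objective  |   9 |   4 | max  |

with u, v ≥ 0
Optimal: u = 10, v = 0
Binding: C3, v ≥ 0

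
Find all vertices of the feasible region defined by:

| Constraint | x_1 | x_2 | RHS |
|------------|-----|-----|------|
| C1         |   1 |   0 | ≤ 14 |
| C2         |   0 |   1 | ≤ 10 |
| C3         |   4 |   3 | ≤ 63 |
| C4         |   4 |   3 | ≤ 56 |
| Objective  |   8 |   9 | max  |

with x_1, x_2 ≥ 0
Each vertex is the intersection of two constraint boundaries that also satisfies all remaining constraints:
  x_1 = 0 and x_2 = 0 → (0, 0)
  x_1 = 14 and 4x_1 + 3x_2 = 56 → (14, 0)
  x_2 = 10 and 4x_1 + 3x_2 = 56 → (6.5, 10)
  x_2 = 10 and x_1 = 0 → (0, 10)

Vertices: (0, 0), (14, 0), (6.5, 10), (0, 10)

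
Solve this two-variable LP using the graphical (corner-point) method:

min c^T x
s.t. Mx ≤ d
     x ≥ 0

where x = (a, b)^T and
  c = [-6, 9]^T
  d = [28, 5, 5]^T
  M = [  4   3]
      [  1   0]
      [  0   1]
Each vertex is the intersection of two constraint boundaries that also satisfies all remaining constraints:
  a = 0 and b = 0 → (0, 0)
  a = 5 and b = 0 → (5, 0)
  4a + 3b = 28 and a = 5 → (5, 2.667)
  4a + 3b = 28 and b = 5 → (3.25, 5)
  b = 5 and a = 0 → (0, 5)

Evaluating z = -6a + 9b at each vertex:
  (0, 0): z = 0
  (5, 0): z = -30
  (5, 2.667): z = -6
  (3.25, 5): z = 25.5
  (0, 5): z = 45

The minimum is at (5, 0) with z = -30.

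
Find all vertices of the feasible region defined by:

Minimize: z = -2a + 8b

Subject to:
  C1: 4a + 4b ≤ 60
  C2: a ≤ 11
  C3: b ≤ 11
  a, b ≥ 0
Each vertex is the intersection of two constraint boundaries that also satisfies all remaining constraints:
  a = 0 and b = 0 → (0, 0)
  a = 11 and b = 0 → (11, 0)
  4a + 4b = 60 and a = 11 → (11, 4)
  4a + 4b = 60 and b = 11 → (4, 11)
  b = 11 and a = 0 → (0, 11)

Vertices: (0, 0), (11, 0), (11, 4), (4, 11), (0, 11)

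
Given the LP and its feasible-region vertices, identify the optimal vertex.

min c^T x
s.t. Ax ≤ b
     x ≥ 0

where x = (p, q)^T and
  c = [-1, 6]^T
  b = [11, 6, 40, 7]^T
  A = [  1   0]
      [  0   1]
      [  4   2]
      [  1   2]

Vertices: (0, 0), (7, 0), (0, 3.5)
(7, 0) with z = -7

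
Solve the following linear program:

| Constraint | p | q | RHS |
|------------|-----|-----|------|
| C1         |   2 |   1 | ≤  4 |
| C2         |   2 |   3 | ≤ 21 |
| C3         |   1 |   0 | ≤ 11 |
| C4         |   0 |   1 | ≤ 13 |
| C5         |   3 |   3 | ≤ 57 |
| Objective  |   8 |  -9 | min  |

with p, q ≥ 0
p = 0, q = 4, z = -36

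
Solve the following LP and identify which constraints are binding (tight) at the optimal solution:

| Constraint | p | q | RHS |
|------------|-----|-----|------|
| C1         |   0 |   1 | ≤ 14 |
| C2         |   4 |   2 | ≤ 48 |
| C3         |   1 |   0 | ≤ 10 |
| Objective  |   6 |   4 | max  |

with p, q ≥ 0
Optimal: p = 5, q = 14
Slack at optimum:
  C1: slack = 0 (binding)
  C2: slack = 0 (binding)
  C3: slack = 5
  p ≥ 0: p = 5
  q ≥ 0: q = 14
Binding constraints: C1, C2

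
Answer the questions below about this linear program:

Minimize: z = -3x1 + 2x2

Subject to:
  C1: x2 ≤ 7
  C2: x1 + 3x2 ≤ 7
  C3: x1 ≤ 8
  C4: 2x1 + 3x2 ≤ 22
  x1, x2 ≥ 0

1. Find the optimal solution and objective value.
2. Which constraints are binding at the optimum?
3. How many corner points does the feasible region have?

1. x1 = 7, x2 = 0, z = -21
2. C2, x2 ≥ 0
3. 3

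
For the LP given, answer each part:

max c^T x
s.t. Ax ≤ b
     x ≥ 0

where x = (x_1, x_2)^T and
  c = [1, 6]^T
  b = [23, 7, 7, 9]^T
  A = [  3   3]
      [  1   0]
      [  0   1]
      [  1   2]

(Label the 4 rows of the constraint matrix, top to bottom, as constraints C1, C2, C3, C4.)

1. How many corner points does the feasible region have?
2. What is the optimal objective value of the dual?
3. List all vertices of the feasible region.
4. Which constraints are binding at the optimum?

1. 5
2. 27 (by strong duality, equal to the primal optimum)
3. (0, 0), (7, 0), (7, 0.6667), (6.333, 1.333), (0, 4.5)
4. C4, x_1 ≥ 0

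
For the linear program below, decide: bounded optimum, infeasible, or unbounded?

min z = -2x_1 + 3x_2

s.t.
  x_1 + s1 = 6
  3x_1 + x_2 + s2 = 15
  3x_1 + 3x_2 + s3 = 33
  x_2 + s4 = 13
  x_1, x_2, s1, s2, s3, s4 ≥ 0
The point (5, 0) satisfies every constraint, so the LP is feasible; the constraints give x_1 ≤ 6 and x_2 ≤ 13, which with x_1, x_2 ≥ 0 keep the feasible region inside a bounded box. A feasible, bounded LP attains a finite optimum at a vertex.

Bounded optimum: z* = -10 at (5, 0).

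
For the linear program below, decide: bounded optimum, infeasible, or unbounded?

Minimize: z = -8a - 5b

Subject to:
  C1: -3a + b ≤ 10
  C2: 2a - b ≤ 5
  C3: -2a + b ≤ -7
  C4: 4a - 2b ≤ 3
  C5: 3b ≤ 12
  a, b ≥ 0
C2 requires 2a - b ≤ 5, while C3 (-2a + b ≤ -7) is equivalent to 2a - b ≥ 7. Together they would need 7 ≤ 2a - b ≤ 5, which is impossible since 7 > 5. No point satisfies all constraints.

Infeasible — the constraint set is empty.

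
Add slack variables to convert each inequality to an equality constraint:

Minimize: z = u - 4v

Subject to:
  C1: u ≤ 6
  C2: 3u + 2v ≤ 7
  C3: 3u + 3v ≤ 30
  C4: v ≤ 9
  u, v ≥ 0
min z = u - 4v

s.t.
  u + s1 = 6
  3u + 2v + s2 = 7
  3u + 3v + s3 = 30
  v + s4 = 9
  u, v, s1, s2, s3, s4 ≥ 0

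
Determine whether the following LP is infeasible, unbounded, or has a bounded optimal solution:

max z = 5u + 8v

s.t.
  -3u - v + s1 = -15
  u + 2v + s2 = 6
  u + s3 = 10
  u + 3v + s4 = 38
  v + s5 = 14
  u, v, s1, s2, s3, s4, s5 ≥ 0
The point (6, 0) satisfies every constraint, so the LP is feasible; the constraints give u ≤ 10 and v ≤ 14, which with u, v ≥ 0 keep the feasible region inside a bounded box. A feasible, bounded LP attains a finite optimum at a vertex.

The LP has an optimal solution: (6, 0) with z = 30.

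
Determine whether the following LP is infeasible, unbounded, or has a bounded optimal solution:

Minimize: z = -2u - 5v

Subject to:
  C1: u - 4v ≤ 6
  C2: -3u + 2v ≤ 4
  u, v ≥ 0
Feasible point: (0, 0) satisfies every constraint, so the LP is feasible.
Direction d = (1, 1): for each constraint row a, a·d ≤ 0 —
  (1)(1) + (-4)(1) = -3 ≤ 0
  (-3)(1) + (2)(1) = -1 ≤ 0
and d ≥ 0, so (0, 0) + t·d stays feasible for every t ≥ 0. Along this ray z = -2u - 5v changes by -7 per unit t, so z → −∞.

Unbounded: there is a feasible ray along which z → −∞.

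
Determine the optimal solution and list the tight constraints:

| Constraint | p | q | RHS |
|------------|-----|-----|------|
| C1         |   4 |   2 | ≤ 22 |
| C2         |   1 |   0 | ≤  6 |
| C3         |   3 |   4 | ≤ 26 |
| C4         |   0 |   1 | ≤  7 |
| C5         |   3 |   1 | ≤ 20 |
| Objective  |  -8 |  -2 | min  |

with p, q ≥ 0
Optimal: p = 5.5, q = 0
Slack at optimum:
  C1: slack = 0 (binding)
  C2: slack = 0.5
  C3: slack = 9.5
  C4: slack = 7
  C5: slack = 3.5
  p ≥ 0: p = 5.5
  q ≥ 0: q = 0 (binding)
Binding constraints: C1, q ≥ 0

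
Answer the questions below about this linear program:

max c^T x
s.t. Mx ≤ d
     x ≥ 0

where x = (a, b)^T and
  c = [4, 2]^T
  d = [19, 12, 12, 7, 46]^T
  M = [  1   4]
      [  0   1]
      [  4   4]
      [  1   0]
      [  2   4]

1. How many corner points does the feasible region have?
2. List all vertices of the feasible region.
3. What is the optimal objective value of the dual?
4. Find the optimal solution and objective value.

1. 3
2. (0, 0), (3, 0), (0, 3)
3. 12 (by strong duality, equal to the primal optimum)
4. a = 3, b = 0, z = 12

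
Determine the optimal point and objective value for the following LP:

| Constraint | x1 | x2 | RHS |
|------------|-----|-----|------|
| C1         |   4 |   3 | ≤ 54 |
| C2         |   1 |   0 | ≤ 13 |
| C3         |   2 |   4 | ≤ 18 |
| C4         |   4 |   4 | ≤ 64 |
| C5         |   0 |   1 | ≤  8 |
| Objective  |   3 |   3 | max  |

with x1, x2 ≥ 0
x1 = 9, x2 = 0, z = 27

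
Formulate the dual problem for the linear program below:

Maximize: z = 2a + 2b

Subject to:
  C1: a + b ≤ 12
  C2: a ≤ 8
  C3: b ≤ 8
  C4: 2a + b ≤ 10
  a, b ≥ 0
Minimize: z = 12y1 + 8y2 + 8y3 + 10y4

Subject to:
  C1: -y1 - y2 - 2y4 ≤ -2
  C2: -y1 - y3 - y4 ≤ -2
  y1, y2, y3, y4 ≥ 0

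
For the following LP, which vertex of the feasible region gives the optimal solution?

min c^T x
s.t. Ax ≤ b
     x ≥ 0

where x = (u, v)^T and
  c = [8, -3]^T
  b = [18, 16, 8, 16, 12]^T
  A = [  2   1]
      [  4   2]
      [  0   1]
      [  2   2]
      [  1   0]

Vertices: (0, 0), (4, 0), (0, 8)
(0, 8) with z = -24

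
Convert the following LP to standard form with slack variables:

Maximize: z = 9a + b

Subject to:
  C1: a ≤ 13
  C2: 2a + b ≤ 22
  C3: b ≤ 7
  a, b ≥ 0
max z = 9a + b

s.t.
  a + s1 = 13
  2a + b + s2 = 22
  b + s3 = 7
  a, b, s1, s2, s3 ≥ 0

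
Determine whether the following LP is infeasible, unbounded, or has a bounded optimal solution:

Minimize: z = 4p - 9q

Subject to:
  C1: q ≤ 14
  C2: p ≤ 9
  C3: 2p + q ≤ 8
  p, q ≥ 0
The point (0, 8) satisfies every constraint, so the LP is feasible; the constraints give p ≤ 9 and q ≤ 14, which with p, q ≥ 0 keep the feasible region inside a bounded box. A feasible, bounded LP attains a finite optimum at a vertex.

The LP has an optimal solution: (0, 8) with z = -72.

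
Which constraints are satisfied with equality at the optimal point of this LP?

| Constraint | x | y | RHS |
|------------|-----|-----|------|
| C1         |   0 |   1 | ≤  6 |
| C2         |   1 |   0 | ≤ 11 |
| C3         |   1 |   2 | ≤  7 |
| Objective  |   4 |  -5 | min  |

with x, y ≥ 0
Optimal: x = 0, y = 3.5
Binding: C3, x ≥ 0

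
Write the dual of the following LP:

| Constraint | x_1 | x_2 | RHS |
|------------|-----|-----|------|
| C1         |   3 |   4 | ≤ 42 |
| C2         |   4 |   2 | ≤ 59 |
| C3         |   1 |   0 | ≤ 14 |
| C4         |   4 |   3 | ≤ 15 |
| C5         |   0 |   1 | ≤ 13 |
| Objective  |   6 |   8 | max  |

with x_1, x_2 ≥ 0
Minimize: z = 42y1 + 59y2 + 14y3 + 15y4 + 13y5

Subject to:
  C1: -3y1 - 4y2 - y3 - 4y4 ≤ -6
  C2: -4y1 - 2y2 - 3y4 - y5 ≤ -8
  y1, y2, y3, y4, y5 ≥ 0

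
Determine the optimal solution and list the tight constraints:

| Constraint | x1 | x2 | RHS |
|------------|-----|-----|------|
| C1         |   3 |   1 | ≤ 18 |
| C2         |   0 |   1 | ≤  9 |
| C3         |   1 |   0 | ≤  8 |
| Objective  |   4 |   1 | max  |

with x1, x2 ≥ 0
Optimal: x1 = 6, x2 = 0
Slack at optimum:
  C1: slack = 0 (binding)
  C2: slack = 9
  C3: slack = 2
  x1 ≥ 0: x1 = 6
  x2 ≥ 0: x2 = 0 (binding)
Binding constraints: C1, x2 ≥ 0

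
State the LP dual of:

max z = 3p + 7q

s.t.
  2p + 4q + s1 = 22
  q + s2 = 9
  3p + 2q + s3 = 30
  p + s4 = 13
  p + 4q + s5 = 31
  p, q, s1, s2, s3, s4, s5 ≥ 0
Minimize: z = 22y1 + 9y2 + 30y3 + 13y4 + 31y5

Subject to:
  C1: -2y1 - 3y3 - y4 - y5 ≤ -3
  C2: -4y1 - y2 - 2y3 - 4y5 ≤ -7
  y1, y2, y3, y4, y5 ≥ 0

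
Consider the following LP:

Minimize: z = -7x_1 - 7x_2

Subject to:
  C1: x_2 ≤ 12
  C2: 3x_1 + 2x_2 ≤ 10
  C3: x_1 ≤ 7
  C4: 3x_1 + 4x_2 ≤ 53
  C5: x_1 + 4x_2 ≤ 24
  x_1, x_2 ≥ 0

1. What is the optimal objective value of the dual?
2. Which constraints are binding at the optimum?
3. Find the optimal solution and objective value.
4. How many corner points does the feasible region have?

1. -35 (by strong duality, equal to the primal optimum)
2. C2, x_1 ≥ 0
3. x_1 = 0, x_2 = 5, z = -35
4. 3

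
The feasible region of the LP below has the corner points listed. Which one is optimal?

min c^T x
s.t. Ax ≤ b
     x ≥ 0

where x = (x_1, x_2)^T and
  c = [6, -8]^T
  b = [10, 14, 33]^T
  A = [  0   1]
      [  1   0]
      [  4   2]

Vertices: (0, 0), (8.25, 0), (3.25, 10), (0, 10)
Evaluating z = 6x_1 - 8x_2 at each vertex:
  (0, 0): z = 0
  (8.25, 0): z = 49.5
  (3.25, 10): z = -60.5
  (0, 10): z = -80

The smallest value is z = -80, attained at (0, 10).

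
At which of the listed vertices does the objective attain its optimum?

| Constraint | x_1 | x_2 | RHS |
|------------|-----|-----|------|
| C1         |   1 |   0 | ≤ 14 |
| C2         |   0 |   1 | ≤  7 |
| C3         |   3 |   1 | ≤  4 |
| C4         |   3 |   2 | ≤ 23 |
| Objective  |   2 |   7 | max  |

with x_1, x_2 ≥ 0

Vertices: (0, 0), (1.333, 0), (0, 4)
Evaluating z = 2x_1 + 7x_2 at each vertex:
  (0, 0): z = 0
  (1.333, 0): z = 2.667
  (0, 4): z = 28

The largest value is z = 28, attained at (0, 4).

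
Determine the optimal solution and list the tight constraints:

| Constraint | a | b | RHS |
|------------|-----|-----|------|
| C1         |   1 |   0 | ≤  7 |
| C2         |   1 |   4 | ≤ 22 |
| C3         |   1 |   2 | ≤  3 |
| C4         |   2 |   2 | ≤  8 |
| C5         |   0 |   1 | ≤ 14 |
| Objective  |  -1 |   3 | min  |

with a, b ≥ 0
Optimal: a = 3, b = 0
Binding: C3, b ≥ 0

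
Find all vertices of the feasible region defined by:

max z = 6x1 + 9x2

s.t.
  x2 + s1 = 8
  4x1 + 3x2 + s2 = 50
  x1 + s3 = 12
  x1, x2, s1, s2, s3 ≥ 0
Each vertex is the intersection of two constraint boundaries that also satisfies all remaining constraints:
  x1 = 0 and x2 = 0 → (0, 0)
  x1 = 12 and x2 = 0 → (12, 0)
  4x1 + 3x2 = 50 and x1 = 12 → (12, 0.6667)
  x2 = 8 and 4x1 + 3x2 = 50 → (6.5, 8)
  x2 = 8 and x1 = 0 → (0, 8)

Vertices: (0, 0), (12, 0), (12, 0.6667), (6.5, 8), (0, 8)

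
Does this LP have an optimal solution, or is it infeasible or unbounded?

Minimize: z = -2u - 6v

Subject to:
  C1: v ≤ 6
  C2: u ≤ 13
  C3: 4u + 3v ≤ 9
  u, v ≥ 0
The point (0, 3) satisfies every constraint, so the LP is feasible; the constraints give u ≤ 13 and v ≤ 6, which with u, v ≥ 0 keep the feasible region inside a bounded box. A feasible, bounded LP attains a finite optimum at a vertex.

The LP has an optimal solution: (0, 3) with z = -18.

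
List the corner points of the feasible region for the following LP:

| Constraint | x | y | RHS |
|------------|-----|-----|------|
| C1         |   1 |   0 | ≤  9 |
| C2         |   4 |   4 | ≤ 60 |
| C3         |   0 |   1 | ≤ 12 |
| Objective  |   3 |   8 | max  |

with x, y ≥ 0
Each vertex is the intersection of two constraint boundaries that also satisfies all remaining constraints:
  x = 0 and y = 0 → (0, 0)
  x = 9 and y = 0 → (9, 0)
  x = 9 and 4x + 4y = 60 → (9, 6)
  4x + 4y = 60 and y = 12 → (3, 12)
  y = 12 and x = 0 → (0, 12)

Vertices: (0, 0), (9, 0), (9, 6), (3, 12), (0, 12)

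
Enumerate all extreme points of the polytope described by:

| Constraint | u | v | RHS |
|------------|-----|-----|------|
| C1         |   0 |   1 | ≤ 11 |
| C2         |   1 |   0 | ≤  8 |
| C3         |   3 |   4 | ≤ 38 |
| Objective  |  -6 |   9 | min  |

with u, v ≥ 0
Each vertex is the intersection of two constraint boundaries that also satisfies all remaining constraints:
  u = 0 and v = 0 → (0, 0)
  u = 8 and v = 0 → (8, 0)
  u = 8 and 3u + 4v = 38 → (8, 3.5)
  3u + 4v = 38 and u = 0 → (0, 9.5)

Vertices: (0, 0), (8, 0), (8, 3.5), (0, 9.5)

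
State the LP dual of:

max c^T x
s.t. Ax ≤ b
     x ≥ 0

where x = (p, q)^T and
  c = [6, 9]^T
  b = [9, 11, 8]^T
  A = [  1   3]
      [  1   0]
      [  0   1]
Minimize: z = 9y1 + 11y2 + 8y3

Subject to:
  C1: -y1 - y2 ≤ -6
  C2: -3y1 - y3 ≤ -9
  y1, y2, y3 ≥ 0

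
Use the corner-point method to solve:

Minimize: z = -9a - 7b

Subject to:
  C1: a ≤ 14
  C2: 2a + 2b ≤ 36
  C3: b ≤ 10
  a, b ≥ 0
Each vertex is the intersection of two constraint boundaries that also satisfies all remaining constraints:
  a = 0 and b = 0 → (0, 0)
  a = 14 and b = 0 → (14, 0)
  a = 14 and 2a + 2b = 36 → (14, 4)
  2a + 2b = 36 and b = 10 → (8, 10)
  b = 10 and a = 0 → (0, 10)

Evaluating z = -9a - 7b at each vertex:
  (0, 0): z = 0
  (14, 0): z = -126
  (14, 4): z = -154
  (8, 10): z = -142
  (0, 10): z = -70

The minimum is at (14, 4) with z = -154.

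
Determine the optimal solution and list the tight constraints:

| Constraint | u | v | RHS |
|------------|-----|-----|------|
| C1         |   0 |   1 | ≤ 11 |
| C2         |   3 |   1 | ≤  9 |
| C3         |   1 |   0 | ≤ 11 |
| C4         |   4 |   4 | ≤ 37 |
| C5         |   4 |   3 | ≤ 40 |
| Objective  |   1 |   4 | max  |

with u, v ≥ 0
Optimal: u = 0, v = 9
Slack at optimum:
  C1: slack = 2
  C2: slack = 0 (binding)
  C3: slack = 11
  C4: slack = 1
  C5: slack = 13
  u ≥ 0: u = 0 (binding)
  v ≥ 0: v = 9
Binding constraints: C2, u ≥ 0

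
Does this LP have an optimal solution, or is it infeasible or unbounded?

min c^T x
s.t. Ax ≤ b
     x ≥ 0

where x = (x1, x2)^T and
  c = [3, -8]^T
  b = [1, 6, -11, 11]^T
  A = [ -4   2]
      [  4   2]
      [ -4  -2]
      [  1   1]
One constraint requires 4x1 + 2x2 ≤ 6, while the constraint -4x1 - 2x2 ≤ -11 is equivalent to 4x1 + 2x2 ≥ 11. Together they would need 11 ≤ 4x1 + 2x2 ≤ 6, which is impossible since 11 > 6. No point satisfies all constraints.

The feasible region is empty; the LP is infeasible.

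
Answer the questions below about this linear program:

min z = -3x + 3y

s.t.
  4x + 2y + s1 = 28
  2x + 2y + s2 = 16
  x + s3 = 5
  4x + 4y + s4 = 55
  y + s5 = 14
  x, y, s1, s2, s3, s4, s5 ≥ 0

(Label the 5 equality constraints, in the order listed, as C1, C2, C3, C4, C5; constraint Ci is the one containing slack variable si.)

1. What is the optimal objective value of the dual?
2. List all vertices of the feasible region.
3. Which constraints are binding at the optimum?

1. -15 (by strong duality, equal to the primal optimum)
2. (0, 0), (5, 0), (5, 3), (0, 8)
3. C3, y ≥ 0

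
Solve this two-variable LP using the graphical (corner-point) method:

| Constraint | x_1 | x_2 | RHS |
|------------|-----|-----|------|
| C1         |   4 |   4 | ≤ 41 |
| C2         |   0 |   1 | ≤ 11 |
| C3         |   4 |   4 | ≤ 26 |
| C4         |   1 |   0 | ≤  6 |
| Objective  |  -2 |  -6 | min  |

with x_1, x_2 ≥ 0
Each vertex is the intersection of two constraint boundaries that also satisfies all remaining constraints:
  x_1 = 0 and x_2 = 0 → (0, 0)
  x_1 = 6 and x_2 = 0 → (6, 0)
  4x_1 + 4x_2 = 26 and x_1 = 6 → (6, 0.5)
  4x_1 + 4x_2 = 26 and x_1 = 0 → (0, 6.5)

Evaluating z = -2x_1 - 6x_2 at each vertex:
  (0, 0): z = 0
  (6, 0): z = -12
  (6, 0.5): z = -15
  (0, 6.5): z = -39

The minimum is at (0, 6.5) with z = -39.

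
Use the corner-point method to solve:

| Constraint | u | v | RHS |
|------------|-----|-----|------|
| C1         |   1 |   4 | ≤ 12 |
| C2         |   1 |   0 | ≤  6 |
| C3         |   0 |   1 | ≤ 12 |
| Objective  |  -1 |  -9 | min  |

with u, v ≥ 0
Each vertex is the intersection of two constraint boundaries that also satisfies all remaining constraints:
  u = 0 and v = 0 → (0, 0)
  u = 6 and v = 0 → (6, 0)
  u + 4v = 12 and u = 6 → (6, 1.5)
  u + 4v = 12 and u = 0 → (0, 3)

Evaluating z = -u - 9v at each vertex:
  (0, 0): z = 0
  (6, 0): z = -6
  (6, 1.5): z = -19.5
  (0, 3): z = -27

The minimum is at (0, 3) with z = -27.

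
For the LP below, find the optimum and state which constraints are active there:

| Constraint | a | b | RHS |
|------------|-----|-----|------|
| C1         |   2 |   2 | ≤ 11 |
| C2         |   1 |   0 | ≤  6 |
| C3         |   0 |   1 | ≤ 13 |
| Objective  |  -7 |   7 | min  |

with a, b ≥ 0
Optimal: a = 5.5, b = 0
Slack at optimum:
  C1: slack = 0 (binding)
  C2: slack = 0.5
  C3: slack = 13
  a ≥ 0: a = 5.5
  b ≥ 0: b = 0 (binding)
Binding constraints: C1, b ≥ 0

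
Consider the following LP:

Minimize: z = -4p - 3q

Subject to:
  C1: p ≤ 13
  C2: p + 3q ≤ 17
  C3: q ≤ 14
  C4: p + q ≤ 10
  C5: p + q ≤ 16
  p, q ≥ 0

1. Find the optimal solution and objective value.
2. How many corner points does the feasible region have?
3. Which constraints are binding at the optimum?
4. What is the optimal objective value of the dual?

1. p = 10, q = 0, z = -40
2. 4
3. C4, q ≥ 0
4. -40 (by strong duality, equal to the primal optimum)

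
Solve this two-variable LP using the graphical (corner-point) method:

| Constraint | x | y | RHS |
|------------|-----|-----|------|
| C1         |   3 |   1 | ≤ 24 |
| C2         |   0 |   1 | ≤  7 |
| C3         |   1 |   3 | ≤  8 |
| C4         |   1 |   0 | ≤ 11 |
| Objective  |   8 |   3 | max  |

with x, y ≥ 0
Each vertex is the intersection of two constraint boundaries that also satisfies all remaining constraints:
  x = 0 and y = 0 → (0, 0)
  3x + y = 24 and x + 3y = 8 → (8, 0)
  x + 3y = 8 and x = 0 → (0, 2.667)

Evaluating z = 8x + 3y at each vertex:
  (0, 0): z = 0
  (8, 0): z = 64
  (0, 2.667): z = 8

The maximum is at (8, 0) with z = 64.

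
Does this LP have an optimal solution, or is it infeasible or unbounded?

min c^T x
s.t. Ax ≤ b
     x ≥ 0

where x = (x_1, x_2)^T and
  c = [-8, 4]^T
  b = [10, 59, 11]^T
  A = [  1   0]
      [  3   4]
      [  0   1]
The point (10, 0) satisfies every constraint, so the LP is feasible; the constraints give x_1 ≤ 10 and x_2 ≤ 11, which with x_1, x_2 ≥ 0 keep the feasible region inside a bounded box. A feasible, bounded LP attains a finite optimum at a vertex.

Evaluating z = -8x_1 + 4x_2 at each vertex:
  (0, 0): z = 0
  (10, 0): z = -80
  (10, 7.25): z = -51
  (5, 11): z = 4
  (0, 11): z = 44

The LP has an optimal solution: (10, 0) with z = -80.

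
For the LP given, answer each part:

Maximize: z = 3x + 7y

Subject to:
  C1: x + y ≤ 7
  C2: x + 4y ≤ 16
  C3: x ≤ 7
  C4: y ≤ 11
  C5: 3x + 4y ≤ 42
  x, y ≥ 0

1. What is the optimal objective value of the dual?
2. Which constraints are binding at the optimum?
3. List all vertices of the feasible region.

1. 33 (by strong duality, equal to the primal optimum)
2. C1, C2
3. (0, 0), (7, 0), (4, 3), (0, 4)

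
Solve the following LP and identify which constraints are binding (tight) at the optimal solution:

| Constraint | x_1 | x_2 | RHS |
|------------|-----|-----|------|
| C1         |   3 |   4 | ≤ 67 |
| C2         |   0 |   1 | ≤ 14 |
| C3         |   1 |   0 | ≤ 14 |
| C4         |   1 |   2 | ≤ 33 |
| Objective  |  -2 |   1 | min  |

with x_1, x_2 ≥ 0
Optimal: x_1 = 14, x_2 = 0
Binding: C3, x_2 ≥ 0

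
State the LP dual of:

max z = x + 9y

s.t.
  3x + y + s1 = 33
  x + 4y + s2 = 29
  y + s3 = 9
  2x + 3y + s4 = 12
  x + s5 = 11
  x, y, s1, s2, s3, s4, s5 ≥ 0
Minimize: z = 33y1 + 29y2 + 9y3 + 12y4 + 11y5

Subject to:
  C1: -3y1 - y2 - 2y4 - y5 ≤ -1
  C2: -y1 - 4y2 - y3 - 3y4 ≤ -9
  y1, y2, y3, y4, y5 ≥ 0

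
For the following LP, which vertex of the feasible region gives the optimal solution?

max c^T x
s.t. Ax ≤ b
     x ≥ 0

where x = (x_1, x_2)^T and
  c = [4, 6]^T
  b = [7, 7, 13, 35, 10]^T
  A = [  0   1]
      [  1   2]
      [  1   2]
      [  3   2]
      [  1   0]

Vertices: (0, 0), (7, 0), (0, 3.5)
(7, 0) with z = 28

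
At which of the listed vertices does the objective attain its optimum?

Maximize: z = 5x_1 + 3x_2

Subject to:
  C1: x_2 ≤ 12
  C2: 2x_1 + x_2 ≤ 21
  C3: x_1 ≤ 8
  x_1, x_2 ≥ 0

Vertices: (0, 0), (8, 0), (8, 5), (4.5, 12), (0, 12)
(4.5, 12) with z = 58.5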